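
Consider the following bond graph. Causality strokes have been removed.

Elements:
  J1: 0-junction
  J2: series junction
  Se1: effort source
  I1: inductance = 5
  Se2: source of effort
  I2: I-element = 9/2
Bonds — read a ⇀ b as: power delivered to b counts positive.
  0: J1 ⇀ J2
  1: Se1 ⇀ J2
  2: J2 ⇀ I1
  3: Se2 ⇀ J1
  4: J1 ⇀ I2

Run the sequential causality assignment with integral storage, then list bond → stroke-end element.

bond 0 |J2
bond 1 |J2
bond 2 |I1
bond 3 |J1
bond 4 |I2

β1 →J2  (Se1 (Se) sets effort on bond)
β3 →J1  (Se2: effort source, stroke at far end)
β0 →J2  (0-jn J1 has e-setter on 3)
β4 →I2  (J1: bond 3 brought effort, rest push out)
β2 →I1  (closing 1-jn rule on J2)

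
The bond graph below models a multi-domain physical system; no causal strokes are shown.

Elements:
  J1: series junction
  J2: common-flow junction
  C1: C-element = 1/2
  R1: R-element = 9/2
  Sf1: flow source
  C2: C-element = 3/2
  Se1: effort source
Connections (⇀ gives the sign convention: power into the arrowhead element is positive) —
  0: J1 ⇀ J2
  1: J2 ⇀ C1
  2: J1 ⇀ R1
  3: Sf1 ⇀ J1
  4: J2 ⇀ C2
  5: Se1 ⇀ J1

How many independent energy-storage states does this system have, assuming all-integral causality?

2  (C1, C2 all integral)

bond 3 →Sf1  (source Sf1 imposes f)
bond 5 →J1  (Se1 fixes effort; stroke away)
bond 0 →J1  (J1 flow already set via bond 3)
bond 2 →J1  (J1: bond 3 brought flow, rest push out)
bond 1 →J2  (1-jn J2 has f-setter on 0)
bond 4 →J2  (common-f at J2 fixed by 0)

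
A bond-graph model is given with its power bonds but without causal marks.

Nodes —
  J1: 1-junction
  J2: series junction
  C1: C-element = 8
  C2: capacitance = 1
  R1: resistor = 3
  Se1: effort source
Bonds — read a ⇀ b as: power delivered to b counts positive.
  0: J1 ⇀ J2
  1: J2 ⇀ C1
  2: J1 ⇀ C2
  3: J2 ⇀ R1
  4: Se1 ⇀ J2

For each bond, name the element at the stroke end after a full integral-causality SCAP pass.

β4 stroke at J2  (Se1 fixes effort; stroke away)
β1 stroke at J2  (C1: C, integral causality)
β2 stroke at J1  (C2 integral (e out))
β0 stroke at J2  (J1 needs exactly one f-in)
β3 stroke at R1  (closing 1-jn rule on J2)

bond 0 |J2
bond 1 |J2
bond 2 |J1
bond 3 |R1
bond 4 |J2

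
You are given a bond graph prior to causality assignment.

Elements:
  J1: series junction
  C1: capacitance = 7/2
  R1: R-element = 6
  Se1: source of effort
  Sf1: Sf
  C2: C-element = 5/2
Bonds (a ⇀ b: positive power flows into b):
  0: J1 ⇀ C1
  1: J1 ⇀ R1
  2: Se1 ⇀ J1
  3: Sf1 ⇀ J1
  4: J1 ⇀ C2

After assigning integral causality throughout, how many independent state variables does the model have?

β2 →J1  (source Se1 imposes e)
β3 →Sf1  (Sf1 (Sf) sets flow on bond)
β0 →J1  (J1: bond 3 brought flow, rest push out)
β1 →J1  (J1: bond 3 brought flow, rest push out)
β4 →J1  (1-jn J1 has f-setter on 3)

2  (C1, C2 all integral)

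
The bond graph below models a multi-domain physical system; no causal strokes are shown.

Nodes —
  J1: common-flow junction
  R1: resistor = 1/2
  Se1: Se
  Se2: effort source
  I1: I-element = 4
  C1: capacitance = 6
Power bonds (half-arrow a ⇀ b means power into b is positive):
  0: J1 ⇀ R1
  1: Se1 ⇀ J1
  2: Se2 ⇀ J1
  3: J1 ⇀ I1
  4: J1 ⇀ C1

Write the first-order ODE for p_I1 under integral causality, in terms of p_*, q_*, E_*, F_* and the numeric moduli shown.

bond 1 stroke at J1  (Se1 (Se) sets effort on bond)
bond 2 stroke at J1  (Se2 (Se) sets effort on bond)
bond 3 stroke at I1  (I1: I, integral causality)
bond 0 stroke at J1  (1-jn J1 has f-setter on 3)
bond 4 stroke at J1  (J1 flow already set via bond 3)

dp_I1/dt = E_Se1 + E_Se2 - p_I1/8 - q_C1/6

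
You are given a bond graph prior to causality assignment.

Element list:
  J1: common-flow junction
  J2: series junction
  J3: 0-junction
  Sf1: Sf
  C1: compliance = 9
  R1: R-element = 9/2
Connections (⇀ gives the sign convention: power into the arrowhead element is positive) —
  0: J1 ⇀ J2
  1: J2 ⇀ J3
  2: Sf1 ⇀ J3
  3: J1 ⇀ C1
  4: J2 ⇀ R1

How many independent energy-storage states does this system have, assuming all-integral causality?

#2 |Sf1  (source Sf1 imposes f)
#1 |J3  (J3 needs exactly one e-in)
#0 |J2  (common-f at J2 fixed by 1)
#4 |J2  (J2 flow already set via bond 1)
#3 |J1  (1-jn J1 has f-setter on 0)

1  (C1 all integral)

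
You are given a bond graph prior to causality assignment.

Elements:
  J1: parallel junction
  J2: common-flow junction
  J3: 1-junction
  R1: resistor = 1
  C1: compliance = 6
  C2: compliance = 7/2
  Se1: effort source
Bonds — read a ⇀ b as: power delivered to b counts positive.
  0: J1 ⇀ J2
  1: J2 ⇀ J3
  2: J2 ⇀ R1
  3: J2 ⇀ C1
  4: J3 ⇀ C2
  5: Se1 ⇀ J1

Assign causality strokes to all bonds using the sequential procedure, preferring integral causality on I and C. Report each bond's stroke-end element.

b0 stroke→J2
b1 stroke→J2
b2 stroke→R1
b3 stroke→J2
b4 stroke→J3
b5 stroke→J1

#5 stroke at J1  (Se1 fixes effort; stroke away)
#0 stroke at J2  (J1 effort already set via bond 5)
#3 stroke at J2  (C1 integral (e out))
#4 stroke at J3  (C2 outputs effort q/C2)
#1 stroke at J2  (only one flow-in slot at J3)
#2 stroke at R1  (only one flow-in slot at J2)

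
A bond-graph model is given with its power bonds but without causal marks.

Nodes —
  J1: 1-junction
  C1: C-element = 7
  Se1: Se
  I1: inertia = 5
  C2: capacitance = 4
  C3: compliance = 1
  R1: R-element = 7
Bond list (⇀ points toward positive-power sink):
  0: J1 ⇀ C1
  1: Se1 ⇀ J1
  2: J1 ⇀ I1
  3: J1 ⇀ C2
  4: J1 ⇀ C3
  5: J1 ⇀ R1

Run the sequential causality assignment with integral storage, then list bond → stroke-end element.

bond 1 |J1  (Se1 (Se) sets effort on bond)
bond 0 |J1  (C1 integral (e out))
bond 2 |I1  (I1 integral (f out))
bond 3 |J1  (J1: bond 2 brought flow, rest push out)
bond 4 |J1  (J1 flow already set via bond 2)
bond 5 |J1  (1-jn J1 has f-setter on 2)

#0 |J1
#1 |J1
#2 |I1
#3 |J1
#4 |J1
#5 |J1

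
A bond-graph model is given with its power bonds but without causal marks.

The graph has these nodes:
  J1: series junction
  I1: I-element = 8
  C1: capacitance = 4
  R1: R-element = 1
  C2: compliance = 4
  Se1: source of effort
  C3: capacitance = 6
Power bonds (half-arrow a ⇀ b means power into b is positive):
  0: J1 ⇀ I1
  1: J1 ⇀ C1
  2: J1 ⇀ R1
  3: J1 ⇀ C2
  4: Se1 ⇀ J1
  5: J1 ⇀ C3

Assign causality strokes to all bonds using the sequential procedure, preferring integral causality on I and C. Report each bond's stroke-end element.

bond 4 stroke at J1  (Se1 fixes effort; stroke away)
bond 0 stroke at I1  (I1 integral (f out))
bond 1 stroke at J1  (J1: bond 0 brought flow, rest push out)
bond 2 stroke at J1  (J1: bond 0 brought flow, rest push out)
bond 3 stroke at J1  (1-jn J1 has f-setter on 0)
bond 5 stroke at J1  (common-f at J1 fixed by 0)

#0 stroke→I1
#1 stroke→J1
#2 stroke→J1
#3 stroke→J1
#4 stroke→J1
#5 stroke→J1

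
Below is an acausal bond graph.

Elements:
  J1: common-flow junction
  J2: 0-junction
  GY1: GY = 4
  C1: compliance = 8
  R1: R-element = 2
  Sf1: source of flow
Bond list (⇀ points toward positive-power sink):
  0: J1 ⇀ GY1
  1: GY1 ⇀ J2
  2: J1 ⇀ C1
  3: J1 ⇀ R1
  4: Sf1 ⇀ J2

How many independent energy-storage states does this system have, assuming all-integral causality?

1  (C1 all integral)

β4 →Sf1  (Sf1: flow source, stroke at near end)
β1 →J2  (closing 0-jn rule on J2)
β0 →J1  (through GY1, causality inverts; strokes same side of GY1)
β2 →J1  (C1 integral (e out))
β3 →R1  (J1 needs exactly one f-in)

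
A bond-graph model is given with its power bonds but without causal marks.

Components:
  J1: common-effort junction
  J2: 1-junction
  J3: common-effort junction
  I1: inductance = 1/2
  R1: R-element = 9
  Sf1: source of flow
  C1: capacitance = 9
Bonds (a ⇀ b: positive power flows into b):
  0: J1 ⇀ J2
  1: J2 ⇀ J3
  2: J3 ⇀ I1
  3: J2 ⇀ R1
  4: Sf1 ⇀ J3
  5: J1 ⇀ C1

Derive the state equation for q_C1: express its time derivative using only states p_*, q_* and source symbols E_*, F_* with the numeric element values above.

dq_C1/dt = F_Sf1 - 2*p_I1

b4 →Sf1  (source Sf1 imposes f)
b2 →I1  (I1 integral (f out))
b1 →J3  (J3 needs exactly one e-in)
b0 →J2  (common-f at J2 fixed by 1)
b3 →J2  (J2: bond 1 brought flow, rest push out)
b5 →J1  (J1 needs exactly one e-in)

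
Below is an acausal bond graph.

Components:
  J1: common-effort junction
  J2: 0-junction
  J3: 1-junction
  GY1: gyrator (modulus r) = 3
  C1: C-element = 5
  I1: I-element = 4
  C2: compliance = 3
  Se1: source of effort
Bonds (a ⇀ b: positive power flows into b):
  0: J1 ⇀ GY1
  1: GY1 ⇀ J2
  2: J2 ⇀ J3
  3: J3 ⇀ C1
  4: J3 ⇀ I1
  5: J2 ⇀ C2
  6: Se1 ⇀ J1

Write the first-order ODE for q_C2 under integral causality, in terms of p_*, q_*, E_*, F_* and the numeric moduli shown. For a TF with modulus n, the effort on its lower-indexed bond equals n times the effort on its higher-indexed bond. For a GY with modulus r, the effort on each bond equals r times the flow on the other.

#6 |J1  (source Se1 imposes e)
#0 |GY1  (common-e at J1 fixed by 6)
#1 |GY1  (GY GY1: same side as bond 0)
#3 |J3  (C1 integral (e out))
#4 |I1  (prefer integral on I1)
#2 |J3  (J3 flow already set via bond 4)
#5 |J2  (only one effort-in slot at J2)

dq_C2/dt = E_Se1/3 - p_I1/4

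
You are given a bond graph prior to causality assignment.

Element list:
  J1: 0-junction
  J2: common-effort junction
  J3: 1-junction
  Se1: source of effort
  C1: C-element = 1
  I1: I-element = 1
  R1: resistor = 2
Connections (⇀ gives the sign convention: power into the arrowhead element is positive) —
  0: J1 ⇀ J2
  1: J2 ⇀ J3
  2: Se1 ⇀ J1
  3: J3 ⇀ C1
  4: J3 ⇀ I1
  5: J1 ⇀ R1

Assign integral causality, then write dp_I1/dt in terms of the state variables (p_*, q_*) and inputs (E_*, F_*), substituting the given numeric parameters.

β2 stroke at J1  (Se1: effort source, stroke at far end)
β0 stroke at J2  (common-e at J1 fixed by 2)
β5 stroke at R1  (J1 effort already set via bond 2)
β1 stroke at J3  (common-e at J2 fixed by 0)
β3 stroke at J3  (C1 outputs effort q/C1)
β4 stroke at I1  (only one flow-in slot at J3)

dp_I1/dt = E_Se1 - q_C1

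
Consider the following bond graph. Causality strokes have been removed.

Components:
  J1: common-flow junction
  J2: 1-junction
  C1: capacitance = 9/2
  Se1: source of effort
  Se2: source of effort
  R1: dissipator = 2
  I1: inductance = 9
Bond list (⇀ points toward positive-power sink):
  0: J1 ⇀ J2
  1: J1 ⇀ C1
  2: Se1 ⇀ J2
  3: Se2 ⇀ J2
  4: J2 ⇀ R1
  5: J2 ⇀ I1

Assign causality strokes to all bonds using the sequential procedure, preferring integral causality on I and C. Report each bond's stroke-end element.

#0 stroke at J2
#1 stroke at J1
#2 stroke at J2
#3 stroke at J2
#4 stroke at J2
#5 stroke at I1

β2 stroke→J2  (Se1 fixes effort; stroke away)
β3 stroke→J2  (Se2 fixes effort; stroke away)
β1 stroke→J1  (prefer integral on C1)
β0 stroke→J2  (J1 needs exactly one f-in)
β5 stroke→I1  (I1 outputs flow p/I1)
β4 stroke→J2  (1-jn J2 has f-setter on 5)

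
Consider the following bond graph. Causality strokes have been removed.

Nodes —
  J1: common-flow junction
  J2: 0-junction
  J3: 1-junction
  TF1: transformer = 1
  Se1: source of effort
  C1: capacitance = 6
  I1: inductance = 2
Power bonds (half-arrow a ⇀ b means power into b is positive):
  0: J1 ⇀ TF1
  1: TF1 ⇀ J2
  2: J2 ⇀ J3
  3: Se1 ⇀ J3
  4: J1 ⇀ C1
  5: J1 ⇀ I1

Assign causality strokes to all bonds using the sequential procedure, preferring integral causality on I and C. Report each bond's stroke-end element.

#0 →J1
#1 →TF1
#2 →J2
#3 →J3
#4 →J1
#5 →I1

b3 stroke→J3  (source Se1 imposes e)
b2 stroke→J2  (J3 needs exactly one f-in)
b1 stroke→TF1  (0-jn J2 has e-setter on 2)
b0 stroke→J1  (TF1 one-in-one-out from 1)
b4 stroke→J1  (C1 integral (e out))
b5 stroke→I1  (only one flow-in slot at J1)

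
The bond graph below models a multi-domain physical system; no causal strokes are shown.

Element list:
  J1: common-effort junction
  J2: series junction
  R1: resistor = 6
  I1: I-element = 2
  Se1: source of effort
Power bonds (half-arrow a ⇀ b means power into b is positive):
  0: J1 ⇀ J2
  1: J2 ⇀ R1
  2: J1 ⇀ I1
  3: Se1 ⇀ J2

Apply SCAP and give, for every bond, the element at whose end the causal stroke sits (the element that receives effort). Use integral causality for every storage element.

β3 |J2  (Se1 fixes effort; stroke away)
β2 |I1  (I1: I, integral causality)
β0 |J1  (closing 0-jn rule on J1)
β1 |J2  (J2: bond 0 brought flow, rest push out)

b0 stroke→J1
b1 stroke→J2
b2 stroke→I1
b3 stroke→J2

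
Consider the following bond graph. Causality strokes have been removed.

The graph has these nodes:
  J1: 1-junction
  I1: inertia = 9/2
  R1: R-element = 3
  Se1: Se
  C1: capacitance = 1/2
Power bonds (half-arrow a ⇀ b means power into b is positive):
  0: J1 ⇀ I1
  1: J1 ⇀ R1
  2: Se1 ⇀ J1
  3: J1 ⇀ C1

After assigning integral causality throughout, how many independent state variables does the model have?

bond 2 stroke at J1  (source Se1 imposes e)
bond 0 stroke at I1  (I1 outputs flow p/I1)
bond 1 stroke at J1  (J1: bond 0 brought flow, rest push out)
bond 3 stroke at J1  (J1: bond 0 brought flow, rest push out)

2  (C1, I1 all integral)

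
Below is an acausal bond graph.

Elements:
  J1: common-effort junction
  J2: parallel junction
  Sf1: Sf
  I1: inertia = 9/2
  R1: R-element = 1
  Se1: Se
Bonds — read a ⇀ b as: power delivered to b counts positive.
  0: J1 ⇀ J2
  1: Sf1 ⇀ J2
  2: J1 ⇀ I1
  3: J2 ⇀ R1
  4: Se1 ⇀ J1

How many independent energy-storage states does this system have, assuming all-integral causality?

1  (I1 all integral)

#1 →Sf1  (Sf1 (Sf) sets flow on bond)
#4 →J1  (Se1 fixes effort; stroke away)
#0 →J2  (common-e at J1 fixed by 4)
#2 →I1  (0-jn J1 has e-setter on 4)
#3 →R1  (0-jn J2 has e-setter on 0)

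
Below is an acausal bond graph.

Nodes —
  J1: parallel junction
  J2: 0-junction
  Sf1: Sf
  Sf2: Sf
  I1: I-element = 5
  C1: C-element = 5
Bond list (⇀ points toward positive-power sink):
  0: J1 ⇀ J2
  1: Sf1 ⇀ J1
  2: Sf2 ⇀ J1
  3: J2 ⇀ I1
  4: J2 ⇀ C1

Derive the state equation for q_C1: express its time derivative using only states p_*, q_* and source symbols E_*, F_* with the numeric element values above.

β1 →Sf1  (Sf1 fixes flow; stroke at Sf1)
β2 →Sf2  (Sf2 (Sf) sets flow on bond)
β0 →J1  (J1 needs exactly one e-in)
β3 →I1  (I1 outputs flow p/I1)
β4 →J2  (only one effort-in slot at J2)

dq_C1/dt = F_Sf1 + F_Sf2 - p_I1/5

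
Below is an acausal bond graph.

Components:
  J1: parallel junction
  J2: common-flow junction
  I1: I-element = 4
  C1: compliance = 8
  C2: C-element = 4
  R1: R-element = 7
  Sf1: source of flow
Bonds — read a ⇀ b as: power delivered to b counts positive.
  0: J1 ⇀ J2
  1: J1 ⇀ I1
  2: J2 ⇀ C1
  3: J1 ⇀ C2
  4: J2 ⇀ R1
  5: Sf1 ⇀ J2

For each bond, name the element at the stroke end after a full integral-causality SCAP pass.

β0 →J2
β1 →I1
β2 →J2
β3 →J1
β4 →J2
β5 →Sf1

bond 5 stroke→Sf1  (source Sf1 imposes f)
bond 0 stroke→J2  (common-f at J2 fixed by 5)
bond 2 stroke→J2  (common-f at J2 fixed by 5)
bond 4 stroke→J2  (1-jn J2 has f-setter on 5)
bond 1 stroke→I1  (prefer integral on I1)
bond 3 stroke→J1  (J1 needs exactly one e-in)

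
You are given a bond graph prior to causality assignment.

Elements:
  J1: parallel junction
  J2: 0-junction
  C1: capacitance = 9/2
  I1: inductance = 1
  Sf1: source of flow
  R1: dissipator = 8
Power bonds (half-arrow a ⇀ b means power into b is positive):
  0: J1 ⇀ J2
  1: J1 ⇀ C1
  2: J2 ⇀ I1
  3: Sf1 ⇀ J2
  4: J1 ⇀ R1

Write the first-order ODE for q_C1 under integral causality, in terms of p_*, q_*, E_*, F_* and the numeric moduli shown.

β3 |Sf1  (Sf1 fixes flow; stroke at Sf1)
β1 |J1  (prefer integral on C1)
β0 |J2  (0-jn J1 has e-setter on 1)
β4 |R1  (0-jn J1 has e-setter on 1)
β2 |I1  (J2 effort already set via bond 0)

dq_C1/dt = F_Sf1 - p_I1 - q_C1/36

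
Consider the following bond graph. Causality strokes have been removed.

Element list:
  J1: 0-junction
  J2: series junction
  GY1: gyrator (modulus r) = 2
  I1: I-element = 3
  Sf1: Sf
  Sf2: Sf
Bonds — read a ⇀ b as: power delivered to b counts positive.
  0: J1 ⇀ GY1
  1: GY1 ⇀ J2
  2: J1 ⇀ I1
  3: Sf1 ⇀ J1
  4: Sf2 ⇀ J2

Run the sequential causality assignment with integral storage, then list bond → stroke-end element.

β0 |J1
β1 |J2
β2 |I1
β3 |Sf1
β4 |Sf2

β3 |Sf1  (source Sf1 imposes f)
β4 |Sf2  (Sf2: flow source, stroke at near end)
β1 |J2  (1-jn J2 has f-setter on 4)
β0 |J1  (GY1 both-in/both-out from 1)
β2 |I1  (J1 effort already set via bond 0)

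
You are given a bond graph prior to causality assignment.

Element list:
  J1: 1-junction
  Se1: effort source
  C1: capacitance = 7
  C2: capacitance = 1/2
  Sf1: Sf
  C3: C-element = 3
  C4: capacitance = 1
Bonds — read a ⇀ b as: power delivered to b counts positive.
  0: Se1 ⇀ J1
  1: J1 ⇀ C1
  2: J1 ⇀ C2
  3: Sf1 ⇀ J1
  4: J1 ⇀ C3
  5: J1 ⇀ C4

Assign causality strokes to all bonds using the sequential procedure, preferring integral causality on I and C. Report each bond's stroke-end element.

bond 0 →J1
bond 1 →J1
bond 2 →J1
bond 3 →Sf1
bond 4 →J1
bond 5 →J1

β0 |J1  (Se1: effort source, stroke at far end)
β3 |Sf1  (Sf1 (Sf) sets flow on bond)
β1 |J1  (common-f at J1 fixed by 3)
β2 |J1  (1-jn J1 has f-setter on 3)
β4 |J1  (J1 flow already set via bond 3)
β5 |J1  (J1 flow already set via bond 3)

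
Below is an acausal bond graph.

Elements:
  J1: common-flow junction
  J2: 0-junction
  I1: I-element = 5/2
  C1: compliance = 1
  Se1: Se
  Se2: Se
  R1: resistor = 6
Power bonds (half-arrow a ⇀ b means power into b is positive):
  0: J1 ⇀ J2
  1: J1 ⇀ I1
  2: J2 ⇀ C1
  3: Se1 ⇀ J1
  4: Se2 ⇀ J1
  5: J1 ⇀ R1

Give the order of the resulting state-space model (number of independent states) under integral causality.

#3 stroke at J1  (Se1: effort source, stroke at far end)
#4 stroke at J1  (Se2: effort source, stroke at far end)
#1 stroke at I1  (I1 integral (f out))
#0 stroke at J1  (J1 flow already set via bond 1)
#5 stroke at J1  (J1 flow already set via bond 1)
#2 stroke at J2  (closing 0-jn rule on J2)

2  (C1, I1 all integral)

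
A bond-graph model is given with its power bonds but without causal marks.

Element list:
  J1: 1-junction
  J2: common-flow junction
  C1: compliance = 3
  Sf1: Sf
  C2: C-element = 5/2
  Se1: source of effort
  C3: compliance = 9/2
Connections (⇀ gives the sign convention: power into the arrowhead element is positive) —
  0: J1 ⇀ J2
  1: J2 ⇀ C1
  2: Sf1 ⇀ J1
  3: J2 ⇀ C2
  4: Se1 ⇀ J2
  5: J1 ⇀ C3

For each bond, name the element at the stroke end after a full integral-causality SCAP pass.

b0 →J1
b1 →J2
b2 →Sf1
b3 →J2
b4 →J2
b5 →J1

β2 |Sf1  (Sf1: flow source, stroke at near end)
β4 |J2  (Se1 (Se) sets effort on bond)
β0 |J1  (1-jn J1 has f-setter on 2)
β5 |J1  (J1: bond 2 brought flow, rest push out)
β1 |J2  (1-jn J2 has f-setter on 0)
β3 |J2  (J2: bond 0 brought flow, rest push out)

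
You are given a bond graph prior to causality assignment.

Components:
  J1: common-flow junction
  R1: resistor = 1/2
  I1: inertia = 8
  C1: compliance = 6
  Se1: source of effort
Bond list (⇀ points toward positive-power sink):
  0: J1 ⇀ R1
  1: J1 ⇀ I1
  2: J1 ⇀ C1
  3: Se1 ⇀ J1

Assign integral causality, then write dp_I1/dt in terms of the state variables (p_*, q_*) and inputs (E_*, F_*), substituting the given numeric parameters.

#3 stroke→J1  (Se1 (Se) sets effort on bond)
#1 stroke→I1  (I1: I, integral causality)
#0 stroke→J1  (1-jn J1 has f-setter on 1)
#2 stroke→J1  (1-jn J1 has f-setter on 1)

dp_I1/dt = E_Se1 - p_I1/16 - q_C1/6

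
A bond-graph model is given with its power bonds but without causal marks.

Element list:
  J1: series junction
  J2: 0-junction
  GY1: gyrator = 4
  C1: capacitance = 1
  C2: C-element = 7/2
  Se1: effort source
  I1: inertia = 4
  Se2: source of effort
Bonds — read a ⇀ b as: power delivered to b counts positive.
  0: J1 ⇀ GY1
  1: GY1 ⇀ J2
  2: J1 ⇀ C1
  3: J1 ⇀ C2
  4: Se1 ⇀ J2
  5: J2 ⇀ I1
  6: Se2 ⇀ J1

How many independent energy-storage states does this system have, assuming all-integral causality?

3  (C1, C2, I1 all integral)

b4 |J2  (source Se1 imposes e)
b6 |J1  (Se2: effort source, stroke at far end)
b1 |GY1  (J2 effort already set via bond 4)
b5 |I1  (common-e at J2 fixed by 4)
b0 |GY1  (GY1 both-in/both-out from 1)
b2 |J1  (1-jn J1 has f-setter on 0)
b3 |J1  (J1: bond 0 brought flow, rest push out)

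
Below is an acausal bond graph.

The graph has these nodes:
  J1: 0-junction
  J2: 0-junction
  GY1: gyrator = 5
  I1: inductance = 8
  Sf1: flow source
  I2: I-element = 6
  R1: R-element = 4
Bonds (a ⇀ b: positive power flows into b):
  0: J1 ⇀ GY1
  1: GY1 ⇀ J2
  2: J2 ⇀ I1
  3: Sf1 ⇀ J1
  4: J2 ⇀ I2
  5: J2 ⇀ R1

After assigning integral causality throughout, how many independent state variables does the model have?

2  (I1, I2 all integral)

β3 |Sf1  (source Sf1 imposes f)
β0 |J1  (J1 needs exactly one e-in)
β1 |J2  (GY1 both-in/both-out from 0)
β2 |I1  (common-e at J2 fixed by 1)
β4 |I2  (0-jn J2 has e-setter on 1)
β5 |R1  (common-e at J2 fixed by 1)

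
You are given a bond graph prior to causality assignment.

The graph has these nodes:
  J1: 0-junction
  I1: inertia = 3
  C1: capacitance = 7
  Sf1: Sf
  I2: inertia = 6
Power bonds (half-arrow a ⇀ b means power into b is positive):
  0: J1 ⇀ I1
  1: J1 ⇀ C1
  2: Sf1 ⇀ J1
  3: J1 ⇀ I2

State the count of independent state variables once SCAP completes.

β2 |Sf1  (Sf1 (Sf) sets flow on bond)
β0 |I1  (prefer integral on I1)
β1 |J1  (C1 integral (e out))
β3 |I2  (0-jn J1 has e-setter on 1)

3  (C1, I1, I2 all integral)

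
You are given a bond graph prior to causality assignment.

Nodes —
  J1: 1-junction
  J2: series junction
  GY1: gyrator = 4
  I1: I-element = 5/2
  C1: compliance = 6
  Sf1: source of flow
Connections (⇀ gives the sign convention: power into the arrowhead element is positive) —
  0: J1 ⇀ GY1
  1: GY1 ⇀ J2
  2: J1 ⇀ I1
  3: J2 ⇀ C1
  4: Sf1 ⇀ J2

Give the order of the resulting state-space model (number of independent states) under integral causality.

bond 4 stroke at Sf1  (source Sf1 imposes f)
bond 1 stroke at J2  (common-f at J2 fixed by 4)
bond 3 stroke at J2  (1-jn J2 has f-setter on 4)
bond 0 stroke at J1  (GY GY1: same side as bond 1)
bond 2 stroke at I1  (J1 needs exactly one f-in)

2  (C1, I1 all integral)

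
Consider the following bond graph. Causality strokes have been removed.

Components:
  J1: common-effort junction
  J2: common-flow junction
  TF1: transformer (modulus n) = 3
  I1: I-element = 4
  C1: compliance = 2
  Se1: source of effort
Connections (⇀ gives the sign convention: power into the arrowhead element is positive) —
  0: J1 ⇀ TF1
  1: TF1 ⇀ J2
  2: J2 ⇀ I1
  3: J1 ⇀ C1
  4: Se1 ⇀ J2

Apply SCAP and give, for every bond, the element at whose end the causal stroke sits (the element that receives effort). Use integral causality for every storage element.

#0 |TF1
#1 |J2
#2 |I1
#3 |J1
#4 |J2

β4 stroke→J2  (Se1 (Se) sets effort on bond)
β2 stroke→I1  (prefer integral on I1)
β1 stroke→J2  (common-f at J2 fixed by 2)
β0 stroke→TF1  (TF TF1: opposite of bond 1)
β3 stroke→J1  (J1 needs exactly one e-in)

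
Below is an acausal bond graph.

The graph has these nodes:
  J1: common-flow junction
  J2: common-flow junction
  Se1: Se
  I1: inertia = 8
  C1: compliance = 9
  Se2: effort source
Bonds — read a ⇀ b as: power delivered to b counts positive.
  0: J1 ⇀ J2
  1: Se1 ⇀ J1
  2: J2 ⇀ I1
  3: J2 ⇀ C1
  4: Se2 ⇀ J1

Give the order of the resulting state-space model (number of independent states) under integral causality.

bond 1 stroke at J1  (Se1 (Se) sets effort on bond)
bond 4 stroke at J1  (Se2 (Se) sets effort on bond)
bond 0 stroke at J2  (only one flow-in slot at J1)
bond 2 stroke at I1  (I1: I, integral causality)
bond 3 stroke at J2  (common-f at J2 fixed by 2)

2  (C1, I1 all integral)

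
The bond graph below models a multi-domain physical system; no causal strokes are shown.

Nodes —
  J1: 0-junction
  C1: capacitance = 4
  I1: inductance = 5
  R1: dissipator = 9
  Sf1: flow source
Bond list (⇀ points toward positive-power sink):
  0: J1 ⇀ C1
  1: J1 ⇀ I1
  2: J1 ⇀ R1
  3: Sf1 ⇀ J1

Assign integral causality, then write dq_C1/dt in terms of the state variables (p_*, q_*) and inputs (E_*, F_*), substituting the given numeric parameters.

#3 →Sf1  (source Sf1 imposes f)
#0 →J1  (C1: C, integral causality)
#1 →I1  (common-e at J1 fixed by 0)
#2 →R1  (common-e at J1 fixed by 0)

dq_C1/dt = F_Sf1 - p_I1/5 - q_C1/36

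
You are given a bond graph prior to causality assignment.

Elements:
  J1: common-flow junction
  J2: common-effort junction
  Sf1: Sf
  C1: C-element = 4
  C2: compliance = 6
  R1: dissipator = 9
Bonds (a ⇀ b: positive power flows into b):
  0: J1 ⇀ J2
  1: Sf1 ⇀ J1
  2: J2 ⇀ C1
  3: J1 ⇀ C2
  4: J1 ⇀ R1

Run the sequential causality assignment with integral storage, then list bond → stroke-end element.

bond 1 stroke→Sf1  (Sf1: flow source, stroke at near end)
bond 0 stroke→J1  (J1 flow already set via bond 1)
bond 3 stroke→J1  (1-jn J1 has f-setter on 1)
bond 4 stroke→J1  (J1 flow already set via bond 1)
bond 2 stroke→J2  (J2: last free bond brings effort in)

bond 0 |J1
bond 1 |Sf1
bond 2 |J2
bond 3 |J1
bond 4 |J1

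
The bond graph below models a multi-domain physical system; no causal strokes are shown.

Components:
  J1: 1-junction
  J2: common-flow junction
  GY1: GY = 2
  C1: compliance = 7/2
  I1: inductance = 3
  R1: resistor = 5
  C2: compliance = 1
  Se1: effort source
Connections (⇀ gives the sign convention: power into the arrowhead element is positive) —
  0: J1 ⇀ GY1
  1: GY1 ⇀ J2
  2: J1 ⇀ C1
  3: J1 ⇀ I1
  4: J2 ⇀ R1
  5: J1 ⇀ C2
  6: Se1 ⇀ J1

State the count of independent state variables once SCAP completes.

3  (C1, C2, I1 all integral)

β6 →J1  (Se1: effort source, stroke at far end)
β2 →J1  (prefer integral on C1)
β3 →I1  (prefer integral on I1)
β0 →J1  (J1: bond 3 brought flow, rest push out)
β5 →J1  (1-jn J1 has f-setter on 3)
β1 →J2  (GY GY1: same side as bond 0)
β4 →R1  (closing 1-jn rule on J2)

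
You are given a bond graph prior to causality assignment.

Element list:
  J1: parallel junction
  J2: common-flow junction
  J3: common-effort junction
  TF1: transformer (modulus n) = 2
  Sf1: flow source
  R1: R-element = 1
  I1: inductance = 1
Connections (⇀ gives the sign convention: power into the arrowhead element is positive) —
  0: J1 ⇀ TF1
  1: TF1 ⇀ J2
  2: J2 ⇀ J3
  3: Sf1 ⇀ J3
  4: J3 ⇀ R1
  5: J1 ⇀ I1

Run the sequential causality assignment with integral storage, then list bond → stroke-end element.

β0 stroke at J1
β1 stroke at TF1
β2 stroke at J2
β3 stroke at Sf1
β4 stroke at J3
β5 stroke at I1

#3 stroke→Sf1  (Sf1 (Sf) sets flow on bond)
#5 stroke→I1  (prefer integral on I1)
#0 stroke→J1  (J1: last free bond brings effort in)
#1 stroke→TF1  (through TF1, causality passes straight; one stroke at TF1)
#2 stroke→J2  (J2: bond 1 brought flow, rest push out)
#4 stroke→J3  (closing 0-jn rule on J3)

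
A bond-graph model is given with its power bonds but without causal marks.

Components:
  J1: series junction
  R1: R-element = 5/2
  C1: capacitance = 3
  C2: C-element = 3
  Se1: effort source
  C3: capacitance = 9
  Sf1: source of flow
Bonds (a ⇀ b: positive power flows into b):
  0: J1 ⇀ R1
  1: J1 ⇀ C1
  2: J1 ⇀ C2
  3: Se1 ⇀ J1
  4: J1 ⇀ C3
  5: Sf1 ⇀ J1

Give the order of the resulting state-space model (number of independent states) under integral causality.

b3 stroke at J1  (source Se1 imposes e)
b5 stroke at Sf1  (Sf1: flow source, stroke at near end)
b0 stroke at J1  (J1 flow already set via bond 5)
b1 stroke at J1  (J1: bond 5 brought flow, rest push out)
b2 stroke at J1  (common-f at J1 fixed by 5)
b4 stroke at J1  (common-f at J1 fixed by 5)

3  (C1, C2, C3 all integral)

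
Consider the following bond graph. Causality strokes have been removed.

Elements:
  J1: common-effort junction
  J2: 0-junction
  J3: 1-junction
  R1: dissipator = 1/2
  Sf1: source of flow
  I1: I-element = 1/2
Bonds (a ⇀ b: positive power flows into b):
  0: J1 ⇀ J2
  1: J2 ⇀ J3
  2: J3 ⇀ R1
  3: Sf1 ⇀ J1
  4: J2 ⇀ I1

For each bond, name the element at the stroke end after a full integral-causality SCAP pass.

bond 0 |J1
bond 1 |J2
bond 2 |J3
bond 3 |Sf1
bond 4 |I1

b3 stroke at Sf1  (source Sf1 imposes f)
b0 stroke at J1  (J1 needs exactly one e-in)
b4 stroke at I1  (I1 integral (f out))
b1 stroke at J2  (J2 needs exactly one e-in)
b2 stroke at J3  (1-jn J3 has f-setter on 1)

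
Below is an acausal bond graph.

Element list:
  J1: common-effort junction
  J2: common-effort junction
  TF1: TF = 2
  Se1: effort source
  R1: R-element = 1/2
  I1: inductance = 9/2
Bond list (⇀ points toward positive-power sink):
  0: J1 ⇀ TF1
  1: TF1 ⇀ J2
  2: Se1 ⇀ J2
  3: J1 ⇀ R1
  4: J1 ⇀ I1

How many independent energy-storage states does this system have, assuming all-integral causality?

1  (I1 all integral)

b2 stroke→J2  (Se1 (Se) sets effort on bond)
b1 stroke→TF1  (0-jn J2 has e-setter on 2)
b0 stroke→J1  (TF TF1: opposite of bond 1)
b3 stroke→R1  (common-e at J1 fixed by 0)
b4 stroke→I1  (0-jn J1 has e-setter on 0)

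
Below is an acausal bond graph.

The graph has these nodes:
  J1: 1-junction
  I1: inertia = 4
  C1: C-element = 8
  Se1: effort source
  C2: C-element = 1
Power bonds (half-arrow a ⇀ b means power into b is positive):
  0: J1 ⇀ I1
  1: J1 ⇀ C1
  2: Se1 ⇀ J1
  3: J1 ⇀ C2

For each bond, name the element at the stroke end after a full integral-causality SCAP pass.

bond 2 stroke at J1  (Se1 (Se) sets effort on bond)
bond 0 stroke at I1  (I1: I, integral causality)
bond 1 stroke at J1  (J1: bond 0 brought flow, rest push out)
bond 3 stroke at J1  (1-jn J1 has f-setter on 0)

β0 |I1
β1 |J1
β2 |J1
β3 |J1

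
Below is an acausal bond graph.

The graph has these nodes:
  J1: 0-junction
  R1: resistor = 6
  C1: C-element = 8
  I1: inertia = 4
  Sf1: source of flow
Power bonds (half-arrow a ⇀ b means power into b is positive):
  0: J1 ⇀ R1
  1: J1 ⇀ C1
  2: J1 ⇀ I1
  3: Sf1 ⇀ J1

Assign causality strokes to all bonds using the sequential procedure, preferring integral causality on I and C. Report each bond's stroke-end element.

β0 |R1
β1 |J1
β2 |I1
β3 |Sf1

β3 stroke→Sf1  (Sf1: flow source, stroke at near end)
β1 stroke→J1  (C1 integral (e out))
β0 stroke→R1  (J1 effort already set via bond 1)
β2 stroke→I1  (J1: bond 1 brought effort, rest push out)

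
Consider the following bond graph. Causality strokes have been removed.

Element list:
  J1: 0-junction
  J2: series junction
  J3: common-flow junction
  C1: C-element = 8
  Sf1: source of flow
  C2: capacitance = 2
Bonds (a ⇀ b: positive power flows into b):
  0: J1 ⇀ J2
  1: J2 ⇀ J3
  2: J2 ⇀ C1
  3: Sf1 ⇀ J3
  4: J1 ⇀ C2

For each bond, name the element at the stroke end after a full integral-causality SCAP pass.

bond 0 stroke at J2
bond 1 stroke at J3
bond 2 stroke at J2
bond 3 stroke at Sf1
bond 4 stroke at J1

b3 stroke→Sf1  (Sf1 fixes flow; stroke at Sf1)
b1 stroke→J3  (1-jn J3 has f-setter on 3)
b0 stroke→J2  (J2: bond 1 brought flow, rest push out)
b2 stroke→J2  (common-f at J2 fixed by 1)
b4 stroke→J1  (closing 0-jn rule on J1)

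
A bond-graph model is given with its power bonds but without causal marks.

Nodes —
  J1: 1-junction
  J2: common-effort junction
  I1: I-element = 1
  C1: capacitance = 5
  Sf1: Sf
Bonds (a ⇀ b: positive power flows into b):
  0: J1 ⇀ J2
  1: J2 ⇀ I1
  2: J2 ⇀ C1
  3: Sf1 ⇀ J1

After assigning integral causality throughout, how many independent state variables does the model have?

2  (C1, I1 all integral)

#3 stroke at Sf1  (source Sf1 imposes f)
#0 stroke at J1  (common-f at J1 fixed by 3)
#1 stroke at I1  (I1 outputs flow p/I1)
#2 stroke at J2  (only one effort-in slot at J2)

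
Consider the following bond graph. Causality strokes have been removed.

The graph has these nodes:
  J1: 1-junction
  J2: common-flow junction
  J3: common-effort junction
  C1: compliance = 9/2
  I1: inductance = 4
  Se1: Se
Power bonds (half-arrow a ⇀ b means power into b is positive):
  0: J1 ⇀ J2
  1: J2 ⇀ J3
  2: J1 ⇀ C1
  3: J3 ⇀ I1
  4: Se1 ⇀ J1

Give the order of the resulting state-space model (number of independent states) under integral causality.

β4 stroke at J1  (Se1: effort source, stroke at far end)
β2 stroke at J1  (prefer integral on C1)
β0 stroke at J2  (J1 needs exactly one f-in)
β1 stroke at J3  (closing 1-jn rule on J2)
β3 stroke at I1  (J3: bond 1 brought effort, rest push out)

2  (C1, I1 all integral)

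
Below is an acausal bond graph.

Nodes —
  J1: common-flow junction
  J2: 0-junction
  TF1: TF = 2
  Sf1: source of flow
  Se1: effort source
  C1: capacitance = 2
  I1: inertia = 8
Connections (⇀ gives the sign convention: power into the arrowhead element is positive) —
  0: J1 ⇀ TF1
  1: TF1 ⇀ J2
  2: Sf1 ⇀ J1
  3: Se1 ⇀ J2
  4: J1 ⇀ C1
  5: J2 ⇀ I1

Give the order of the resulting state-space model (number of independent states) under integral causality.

2  (C1, I1 all integral)

#2 →Sf1  (Sf1 (Sf) sets flow on bond)
#3 →J2  (Se1 (Se) sets effort on bond)
#0 →J1  (1-jn J1 has f-setter on 2)
#4 →J1  (common-f at J1 fixed by 2)
#1 →TF1  (0-jn J2 has e-setter on 3)
#5 →I1  (0-jn J2 has e-setter on 3)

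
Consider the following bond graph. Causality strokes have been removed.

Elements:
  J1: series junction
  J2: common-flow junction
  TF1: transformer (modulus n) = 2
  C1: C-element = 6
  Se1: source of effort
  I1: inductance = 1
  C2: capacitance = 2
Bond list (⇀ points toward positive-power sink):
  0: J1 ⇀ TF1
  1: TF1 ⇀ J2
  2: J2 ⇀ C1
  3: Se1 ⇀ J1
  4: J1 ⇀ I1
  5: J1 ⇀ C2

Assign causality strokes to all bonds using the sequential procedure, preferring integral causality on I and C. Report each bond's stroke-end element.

b0 stroke at J1
b1 stroke at TF1
b2 stroke at J2
b3 stroke at J1
b4 stroke at I1
b5 stroke at J1

#3 stroke at J1  (Se1 fixes effort; stroke away)
#2 stroke at J2  (C1: C, integral causality)
#1 stroke at TF1  (J2 needs exactly one f-in)
#0 stroke at J1  (TF1 one-in-one-out from 1)
#4 stroke at I1  (I1 integral (f out))
#5 stroke at J1  (J1 flow already set via bond 4)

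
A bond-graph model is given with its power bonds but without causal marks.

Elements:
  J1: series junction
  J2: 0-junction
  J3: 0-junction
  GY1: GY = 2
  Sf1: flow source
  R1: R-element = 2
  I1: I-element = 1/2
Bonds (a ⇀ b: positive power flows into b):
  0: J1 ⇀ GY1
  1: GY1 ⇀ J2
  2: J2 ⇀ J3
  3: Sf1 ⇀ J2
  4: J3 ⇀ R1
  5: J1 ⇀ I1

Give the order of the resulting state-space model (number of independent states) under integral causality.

1  (I1 all integral)

#3 →Sf1  (source Sf1 imposes f)
#5 →I1  (I1 integral (f out))
#0 →J1  (common-f at J1 fixed by 5)
#1 →J2  (GY GY1: same side as bond 0)
#2 →J3  (J2: bond 1 brought effort, rest push out)
#4 →R1  (common-e at J3 fixed by 2)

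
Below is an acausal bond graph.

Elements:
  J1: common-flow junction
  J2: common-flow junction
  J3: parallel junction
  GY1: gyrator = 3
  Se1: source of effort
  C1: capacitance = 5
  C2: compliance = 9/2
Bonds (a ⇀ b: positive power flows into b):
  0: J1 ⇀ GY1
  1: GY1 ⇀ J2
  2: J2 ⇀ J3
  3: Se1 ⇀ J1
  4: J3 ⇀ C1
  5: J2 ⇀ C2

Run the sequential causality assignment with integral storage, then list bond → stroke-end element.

#0 |GY1
#1 |GY1
#2 |J2
#3 |J1
#4 |J3
#5 |J2

#3 |J1  (Se1 (Se) sets effort on bond)
#0 |GY1  (J1 needs exactly one f-in)
#1 |GY1  (through GY1, causality inverts; strokes same side of GY1)
#2 |J2  (common-f at J2 fixed by 1)
#5 |J2  (J2: bond 1 brought flow, rest push out)
#4 |J3  (closing 0-jn rule on J3)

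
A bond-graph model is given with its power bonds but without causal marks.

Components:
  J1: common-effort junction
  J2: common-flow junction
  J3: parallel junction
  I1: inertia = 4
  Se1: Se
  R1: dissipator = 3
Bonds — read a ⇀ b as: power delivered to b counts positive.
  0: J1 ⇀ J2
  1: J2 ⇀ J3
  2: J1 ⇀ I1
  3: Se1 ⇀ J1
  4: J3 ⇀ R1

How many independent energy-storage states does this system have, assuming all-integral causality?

1  (I1 all integral)

b3 →J1  (Se1 (Se) sets effort on bond)
b0 →J2  (0-jn J1 has e-setter on 3)
b2 →I1  (J1: bond 3 brought effort, rest push out)
b1 →J3  (J2: last free bond brings flow in)
b4 →R1  (J3: bond 1 brought effort, rest push out)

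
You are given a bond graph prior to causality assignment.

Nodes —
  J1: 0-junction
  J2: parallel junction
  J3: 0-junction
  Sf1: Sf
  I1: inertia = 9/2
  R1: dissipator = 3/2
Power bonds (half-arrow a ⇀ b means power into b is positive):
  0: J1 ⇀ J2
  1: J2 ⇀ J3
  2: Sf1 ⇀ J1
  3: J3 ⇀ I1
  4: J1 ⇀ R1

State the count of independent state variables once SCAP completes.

#2 stroke at Sf1  (Sf1: flow source, stroke at near end)
#3 stroke at I1  (prefer integral on I1)
#1 stroke at J3  (J3 needs exactly one e-in)
#0 stroke at J2  (J2 needs exactly one e-in)
#4 stroke at J1  (only one effort-in slot at J1)

1  (I1 all integral)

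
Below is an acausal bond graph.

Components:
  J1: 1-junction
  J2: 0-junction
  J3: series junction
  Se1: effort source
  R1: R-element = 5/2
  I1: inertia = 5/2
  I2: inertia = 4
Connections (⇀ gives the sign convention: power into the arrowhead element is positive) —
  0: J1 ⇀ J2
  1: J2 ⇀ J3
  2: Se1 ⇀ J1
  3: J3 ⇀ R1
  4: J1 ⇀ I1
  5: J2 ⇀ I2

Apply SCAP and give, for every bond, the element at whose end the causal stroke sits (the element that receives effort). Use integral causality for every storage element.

b0 →J1
b1 →J2
b2 →J1
b3 →J3
b4 →I1
b5 →I2

bond 2 stroke at J1  (Se1: effort source, stroke at far end)
bond 4 stroke at I1  (I1 integral (f out))
bond 0 stroke at J1  (J1 flow already set via bond 4)
bond 5 stroke at I2  (I2 outputs flow p/I2)
bond 1 stroke at J2  (only one effort-in slot at J2)
bond 3 stroke at J3  (J3: bond 1 brought flow, rest push out)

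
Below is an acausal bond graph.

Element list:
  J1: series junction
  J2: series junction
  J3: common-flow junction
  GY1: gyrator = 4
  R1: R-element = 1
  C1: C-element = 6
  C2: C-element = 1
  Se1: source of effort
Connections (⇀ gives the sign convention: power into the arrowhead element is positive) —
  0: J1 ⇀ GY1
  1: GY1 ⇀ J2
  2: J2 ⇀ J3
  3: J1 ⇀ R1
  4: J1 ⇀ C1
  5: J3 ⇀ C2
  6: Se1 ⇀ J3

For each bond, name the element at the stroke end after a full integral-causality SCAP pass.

bond 6 |J3  (Se1 (Se) sets effort on bond)
bond 4 |J1  (C1: C, integral causality)
bond 5 |J3  (prefer integral on C2)
bond 2 |J2  (J3: last free bond brings flow in)
bond 1 |GY1  (J2: last free bond brings flow in)
bond 0 |GY1  (GY GY1: same side as bond 1)
bond 3 |J1  (J1: bond 0 brought flow, rest push out)

b0 stroke→GY1
b1 stroke→GY1
b2 stroke→J2
b3 stroke→J1
b4 stroke→J1
b5 stroke→J3
b6 stroke→J3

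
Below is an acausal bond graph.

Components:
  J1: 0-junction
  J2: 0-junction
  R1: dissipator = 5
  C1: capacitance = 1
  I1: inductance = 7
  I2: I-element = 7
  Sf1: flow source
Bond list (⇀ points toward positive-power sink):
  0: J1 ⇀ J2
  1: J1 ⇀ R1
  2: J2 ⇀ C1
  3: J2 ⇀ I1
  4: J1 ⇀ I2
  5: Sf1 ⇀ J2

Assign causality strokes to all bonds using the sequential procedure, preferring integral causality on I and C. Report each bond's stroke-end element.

#5 stroke→Sf1  (source Sf1 imposes f)
#2 stroke→J2  (C1 integral (e out))
#0 stroke→J1  (J2: bond 2 brought effort, rest push out)
#3 stroke→I1  (J2 effort already set via bond 2)
#1 stroke→R1  (J1 effort already set via bond 0)
#4 stroke→I2  (0-jn J1 has e-setter on 0)

β0 |J1
β1 |R1
β2 |J2
β3 |I1
β4 |I2
β5 |Sf1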